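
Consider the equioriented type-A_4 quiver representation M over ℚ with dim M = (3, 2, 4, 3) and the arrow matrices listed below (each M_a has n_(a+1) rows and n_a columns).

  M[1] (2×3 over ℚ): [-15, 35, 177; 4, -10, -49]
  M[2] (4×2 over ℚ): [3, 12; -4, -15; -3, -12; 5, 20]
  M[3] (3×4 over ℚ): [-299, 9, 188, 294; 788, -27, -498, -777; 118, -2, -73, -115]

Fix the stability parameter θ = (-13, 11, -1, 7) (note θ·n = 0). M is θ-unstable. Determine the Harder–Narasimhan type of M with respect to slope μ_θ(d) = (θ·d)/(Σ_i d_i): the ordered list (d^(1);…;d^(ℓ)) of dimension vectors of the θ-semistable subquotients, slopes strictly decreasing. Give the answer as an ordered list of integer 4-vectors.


Barcode: M ≅ I[1,1], I[1,3], I[1,4], I[3,4]^2. HN layers by μ_θ (4 steps, strictly decreasing):
  μ^(1)=7; μ^(2)=5; μ^(3)=-1; μ^(4)=-13

((0, 0, 0, 3); (0, 2, 2, 0); (0, 0, 2, 0); (3, 0, 0, 0))


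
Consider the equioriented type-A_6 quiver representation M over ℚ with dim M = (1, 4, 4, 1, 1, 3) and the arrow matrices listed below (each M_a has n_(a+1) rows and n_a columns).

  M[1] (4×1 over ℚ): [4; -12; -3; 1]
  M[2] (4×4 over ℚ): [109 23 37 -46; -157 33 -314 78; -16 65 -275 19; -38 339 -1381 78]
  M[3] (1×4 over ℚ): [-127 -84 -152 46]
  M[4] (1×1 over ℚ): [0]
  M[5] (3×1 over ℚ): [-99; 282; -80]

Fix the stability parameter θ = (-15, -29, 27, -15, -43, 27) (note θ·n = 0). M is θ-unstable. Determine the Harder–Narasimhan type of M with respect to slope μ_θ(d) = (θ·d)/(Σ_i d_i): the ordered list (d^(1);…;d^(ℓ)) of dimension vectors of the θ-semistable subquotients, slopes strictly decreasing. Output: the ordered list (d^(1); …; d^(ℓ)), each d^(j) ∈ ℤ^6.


Barcode: M ≅ I[1,4], I[2,3]^3, I[5,6], I[6,6]^2. HN layers by μ_θ (5 steps, strictly decreasing):
  μ^(1)=27; μ^(2)=6; μ^(3)=-22; μ^(4)=-29; μ^(5)=-43

((0, 0, 3, 0, 0, 3); (0, 0, 1, 1, 0, 0); (1, 1, 0, 0, 0, 0); (0, 3, 0, 0, 0, 0); (0, 0, 0, 0, 1, 0))


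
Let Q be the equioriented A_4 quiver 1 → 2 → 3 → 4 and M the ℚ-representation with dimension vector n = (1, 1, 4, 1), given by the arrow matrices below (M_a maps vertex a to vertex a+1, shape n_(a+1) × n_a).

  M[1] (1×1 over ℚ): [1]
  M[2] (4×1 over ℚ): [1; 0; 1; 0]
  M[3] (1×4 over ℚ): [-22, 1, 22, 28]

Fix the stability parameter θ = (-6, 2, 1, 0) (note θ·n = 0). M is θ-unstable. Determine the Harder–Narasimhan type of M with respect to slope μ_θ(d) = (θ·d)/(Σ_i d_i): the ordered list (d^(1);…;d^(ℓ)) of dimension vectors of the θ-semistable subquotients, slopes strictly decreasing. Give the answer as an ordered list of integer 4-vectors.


Via rank(M_{q-1}∘⋯∘M_p): M ≅ I[1,3], I[3,3]^2, I[3,4].
μ_θ-semistable layers: μ^(1)=3/2; μ^(2)=1; μ^(3)=1/2; μ^(4)=-6

((0, 1, 1, 0); (0, 0, 2, 0); (0, 0, 1, 1); (1, 0, 0, 0))


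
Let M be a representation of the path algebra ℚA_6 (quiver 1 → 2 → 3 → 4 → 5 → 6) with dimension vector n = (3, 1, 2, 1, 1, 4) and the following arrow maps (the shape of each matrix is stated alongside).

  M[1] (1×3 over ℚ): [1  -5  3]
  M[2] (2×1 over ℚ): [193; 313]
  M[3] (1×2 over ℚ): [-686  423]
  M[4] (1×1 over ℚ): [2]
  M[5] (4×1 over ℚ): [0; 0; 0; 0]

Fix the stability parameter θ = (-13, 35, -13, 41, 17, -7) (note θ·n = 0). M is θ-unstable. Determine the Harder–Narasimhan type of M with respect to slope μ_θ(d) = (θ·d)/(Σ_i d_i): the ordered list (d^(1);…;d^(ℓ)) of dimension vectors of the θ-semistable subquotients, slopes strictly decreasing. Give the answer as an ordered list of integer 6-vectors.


Via rank(M_{q-1}∘⋯∘M_p): M ≅ I[1,1]^2, I[1,5], I[3,3], I[6,6]^4.
μ_θ-semistable layers: μ^(1)=29; μ^(2)=11; μ^(3)=-7; μ^(4)=-13

((0, 0, 0, 1, 1, 0); (0, 1, 1, 0, 0, 0); (0, 0, 0, 0, 0, 4); (3, 0, 1, 0, 0, 0))


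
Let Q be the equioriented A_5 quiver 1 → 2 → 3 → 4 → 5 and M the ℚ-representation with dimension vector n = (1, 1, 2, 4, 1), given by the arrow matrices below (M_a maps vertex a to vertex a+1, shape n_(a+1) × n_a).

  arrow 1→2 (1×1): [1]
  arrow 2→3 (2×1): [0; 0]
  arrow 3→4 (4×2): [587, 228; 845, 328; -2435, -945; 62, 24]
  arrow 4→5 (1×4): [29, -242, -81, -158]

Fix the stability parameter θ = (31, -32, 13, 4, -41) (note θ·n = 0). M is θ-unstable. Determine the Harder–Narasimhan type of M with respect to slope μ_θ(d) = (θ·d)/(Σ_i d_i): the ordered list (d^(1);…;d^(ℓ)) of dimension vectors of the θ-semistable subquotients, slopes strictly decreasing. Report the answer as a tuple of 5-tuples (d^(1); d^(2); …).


Via rank(M_{q-1}∘⋯∘M_p): M ≅ I[1,2], I[3,4], I[3,5], I[4,4]^2.
μ_θ-semistable layers: μ^(1)=17/2; μ^(2)=4; μ^(3)=-1/2; μ^(4)=-8

((0, 0, 1, 1, 0); (0, 0, 0, 2, 0); (1, 1, 0, 0, 0); (0, 0, 1, 1, 1))


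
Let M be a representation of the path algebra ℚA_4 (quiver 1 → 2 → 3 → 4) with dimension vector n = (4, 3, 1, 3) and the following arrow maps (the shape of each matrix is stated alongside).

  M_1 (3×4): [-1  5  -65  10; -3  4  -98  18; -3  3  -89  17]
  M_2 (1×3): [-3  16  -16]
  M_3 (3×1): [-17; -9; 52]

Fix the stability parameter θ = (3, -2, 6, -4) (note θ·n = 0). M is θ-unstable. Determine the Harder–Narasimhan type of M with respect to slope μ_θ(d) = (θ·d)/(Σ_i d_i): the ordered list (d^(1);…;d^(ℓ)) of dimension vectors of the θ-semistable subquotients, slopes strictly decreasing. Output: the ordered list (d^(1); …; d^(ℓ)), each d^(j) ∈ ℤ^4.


Barcode: M ≅ I[1,1], I[1,2]^2, I[1,4], I[4,4]^2. HN layers by μ_θ (4 steps, strictly decreasing):
  μ^(1)=3; μ^(2)=1; μ^(3)=1/2; μ^(4)=-4

((1, 0, 0, 0); (0, 0, 1, 1); (3, 3, 0, 0); (0, 0, 0, 2))


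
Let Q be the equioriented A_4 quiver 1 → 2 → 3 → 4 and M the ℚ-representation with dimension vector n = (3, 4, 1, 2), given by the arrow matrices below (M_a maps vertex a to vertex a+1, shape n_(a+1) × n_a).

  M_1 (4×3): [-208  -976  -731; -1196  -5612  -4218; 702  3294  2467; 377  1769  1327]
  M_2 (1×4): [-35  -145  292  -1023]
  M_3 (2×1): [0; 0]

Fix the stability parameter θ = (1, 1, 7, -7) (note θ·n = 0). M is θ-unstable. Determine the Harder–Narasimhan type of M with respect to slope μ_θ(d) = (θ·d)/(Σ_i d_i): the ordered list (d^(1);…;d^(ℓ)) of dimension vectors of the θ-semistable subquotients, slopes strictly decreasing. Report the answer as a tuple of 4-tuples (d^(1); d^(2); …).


Barcode: M ≅ I[1,1], I[1,2], I[1,3], I[2,2]^2, I[4,4]^2. HN layers by μ_θ (3 steps, strictly decreasing):
  μ^(1)=7; μ^(2)=1; μ^(3)=-7

((0, 0, 1, 0); (3, 4, 0, 0); (0, 0, 0, 2))


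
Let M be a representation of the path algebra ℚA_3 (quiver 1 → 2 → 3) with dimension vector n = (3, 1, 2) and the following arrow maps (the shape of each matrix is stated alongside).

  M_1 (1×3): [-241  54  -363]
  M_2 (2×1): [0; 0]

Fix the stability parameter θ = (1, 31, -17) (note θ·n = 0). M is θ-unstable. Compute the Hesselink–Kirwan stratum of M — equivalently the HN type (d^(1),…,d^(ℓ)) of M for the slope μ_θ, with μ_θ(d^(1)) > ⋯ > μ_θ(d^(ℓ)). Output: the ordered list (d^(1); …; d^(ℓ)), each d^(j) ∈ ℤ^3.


Barcode: M ≅ I[1,1]^2, I[1,2], I[3,3]^2. HN layers by μ_θ (3 steps, strictly decreasing):
  μ^(1)=31; μ^(2)=1; μ^(3)=-17

((0, 1, 0); (3, 0, 0); (0, 0, 2))


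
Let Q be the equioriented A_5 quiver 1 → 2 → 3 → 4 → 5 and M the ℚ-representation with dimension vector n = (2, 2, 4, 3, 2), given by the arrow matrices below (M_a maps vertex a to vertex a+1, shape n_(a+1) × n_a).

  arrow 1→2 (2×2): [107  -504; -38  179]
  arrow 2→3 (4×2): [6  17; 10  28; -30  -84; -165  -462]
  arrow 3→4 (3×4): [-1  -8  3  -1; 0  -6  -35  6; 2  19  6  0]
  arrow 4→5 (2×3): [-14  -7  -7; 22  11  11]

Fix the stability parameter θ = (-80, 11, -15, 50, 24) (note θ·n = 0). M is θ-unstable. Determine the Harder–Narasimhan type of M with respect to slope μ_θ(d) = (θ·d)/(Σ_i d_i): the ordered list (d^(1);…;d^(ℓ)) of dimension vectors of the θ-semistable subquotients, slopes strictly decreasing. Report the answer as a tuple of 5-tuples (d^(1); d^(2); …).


Barcode: M ≅ I[1,3], I[1,4], I[3,4], I[3,5], I[5,5]. HN layers by μ_θ (6 steps, strictly decreasing):
  μ^(1)=50; μ^(2)=37; μ^(3)=24; μ^(4)=-2; μ^(5)=-15; μ^(6)=-80

((0, 0, 0, 2, 0); (0, 0, 0, 1, 1); (0, 0, 0, 0, 1); (0, 2, 2, 0, 0); (0, 0, 2, 0, 0); (2, 0, 0, 0, 0))


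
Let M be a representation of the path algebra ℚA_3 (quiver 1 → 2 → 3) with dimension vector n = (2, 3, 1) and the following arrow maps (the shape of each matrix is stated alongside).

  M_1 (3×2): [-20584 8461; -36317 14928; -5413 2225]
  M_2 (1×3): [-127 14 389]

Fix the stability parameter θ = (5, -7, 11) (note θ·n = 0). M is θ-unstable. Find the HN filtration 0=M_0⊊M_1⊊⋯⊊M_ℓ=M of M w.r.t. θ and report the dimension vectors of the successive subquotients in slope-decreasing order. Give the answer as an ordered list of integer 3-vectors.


Interval decomposition of M: I[1,2], I[1,3], I[2,2].
HN type (ℓ=3): μ^(1)=11; μ^(2)=-1; μ^(3)=-7

((0, 0, 1); (2, 2, 0); (0, 1, 0))


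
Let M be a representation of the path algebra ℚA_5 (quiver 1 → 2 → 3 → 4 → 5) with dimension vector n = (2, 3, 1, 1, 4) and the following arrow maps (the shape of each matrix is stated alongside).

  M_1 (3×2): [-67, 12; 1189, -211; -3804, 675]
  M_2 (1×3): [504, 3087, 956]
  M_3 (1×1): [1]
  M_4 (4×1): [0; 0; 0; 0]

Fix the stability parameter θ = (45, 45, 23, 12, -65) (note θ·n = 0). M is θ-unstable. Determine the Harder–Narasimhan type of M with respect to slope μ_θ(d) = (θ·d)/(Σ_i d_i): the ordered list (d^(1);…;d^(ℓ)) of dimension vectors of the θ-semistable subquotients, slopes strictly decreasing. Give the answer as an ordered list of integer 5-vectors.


Interval decomposition of M: I[1,2], I[1,4], I[2,2], I[5,5]^4.
HN type (ℓ=3): μ^(1)=45; μ^(2)=125/4; μ^(3)=-65

((1, 2, 0, 0, 0); (1, 1, 1, 1, 0); (0, 0, 0, 0, 4))


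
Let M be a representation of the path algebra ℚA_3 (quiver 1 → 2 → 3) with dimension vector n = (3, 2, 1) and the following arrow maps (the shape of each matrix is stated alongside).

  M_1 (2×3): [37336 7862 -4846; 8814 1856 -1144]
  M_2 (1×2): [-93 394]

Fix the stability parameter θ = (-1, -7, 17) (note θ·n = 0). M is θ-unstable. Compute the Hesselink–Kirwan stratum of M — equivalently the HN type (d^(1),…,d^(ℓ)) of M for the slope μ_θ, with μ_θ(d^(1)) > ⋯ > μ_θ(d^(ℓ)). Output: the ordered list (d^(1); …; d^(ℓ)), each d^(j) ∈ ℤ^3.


Barcode: M ≅ I[1,1], I[1,2], I[1,3]. HN layers by μ_θ (3 steps, strictly decreasing):
  μ^(1)=17; μ^(2)=-1; μ^(3)=-4

((0, 0, 1); (1, 0, 0); (2, 2, 0))


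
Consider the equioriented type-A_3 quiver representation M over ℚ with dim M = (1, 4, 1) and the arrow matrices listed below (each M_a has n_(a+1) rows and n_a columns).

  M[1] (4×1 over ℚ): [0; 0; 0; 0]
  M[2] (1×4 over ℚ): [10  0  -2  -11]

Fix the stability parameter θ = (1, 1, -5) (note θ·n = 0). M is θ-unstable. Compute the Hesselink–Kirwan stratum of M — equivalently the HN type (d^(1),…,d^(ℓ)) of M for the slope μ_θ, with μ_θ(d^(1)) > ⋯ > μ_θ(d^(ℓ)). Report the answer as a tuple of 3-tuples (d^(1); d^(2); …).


Via rank(M_{q-1}∘⋯∘M_p): M ≅ I[1,1], I[2,2]^3, I[2,3].
μ_θ-semistable layers: μ^(1)=1; μ^(2)=-2

((1, 3, 0); (0, 1, 1))


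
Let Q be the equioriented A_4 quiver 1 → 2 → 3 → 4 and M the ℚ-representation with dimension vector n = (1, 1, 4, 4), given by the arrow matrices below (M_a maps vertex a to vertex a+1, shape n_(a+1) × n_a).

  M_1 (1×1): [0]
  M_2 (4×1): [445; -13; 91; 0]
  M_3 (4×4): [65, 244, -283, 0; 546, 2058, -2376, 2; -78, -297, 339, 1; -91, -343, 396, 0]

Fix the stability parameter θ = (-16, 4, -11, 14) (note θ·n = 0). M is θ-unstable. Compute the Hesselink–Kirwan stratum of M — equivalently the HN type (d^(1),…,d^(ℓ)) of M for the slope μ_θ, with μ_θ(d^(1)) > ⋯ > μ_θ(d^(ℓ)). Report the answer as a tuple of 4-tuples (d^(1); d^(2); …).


Via rank(M_{q-1}∘⋯∘M_p): M ≅ I[1,1], I[2,3], I[3,4]^3, I[4,4].
μ_θ-semistable layers: μ^(1)=14; μ^(2)=-7/2; μ^(3)=-11; μ^(4)=-16

((0, 0, 0, 4); (0, 1, 1, 0); (0, 0, 3, 0); (1, 0, 0, 0))


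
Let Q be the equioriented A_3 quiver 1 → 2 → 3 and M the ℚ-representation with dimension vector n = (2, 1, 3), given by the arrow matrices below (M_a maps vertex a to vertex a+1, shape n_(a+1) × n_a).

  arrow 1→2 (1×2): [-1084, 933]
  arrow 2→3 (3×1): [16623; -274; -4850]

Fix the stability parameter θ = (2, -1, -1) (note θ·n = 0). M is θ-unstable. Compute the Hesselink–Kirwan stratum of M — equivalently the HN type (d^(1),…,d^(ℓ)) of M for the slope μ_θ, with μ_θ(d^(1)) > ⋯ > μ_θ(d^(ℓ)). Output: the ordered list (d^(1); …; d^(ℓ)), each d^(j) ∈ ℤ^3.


Barcode: M ≅ I[1,1], I[1,3], I[3,3]^2. HN layers by μ_θ (3 steps, strictly decreasing):
  μ^(1)=2; μ^(2)=0; μ^(3)=-1

((1, 0, 0); (1, 1, 1); (0, 0, 2))


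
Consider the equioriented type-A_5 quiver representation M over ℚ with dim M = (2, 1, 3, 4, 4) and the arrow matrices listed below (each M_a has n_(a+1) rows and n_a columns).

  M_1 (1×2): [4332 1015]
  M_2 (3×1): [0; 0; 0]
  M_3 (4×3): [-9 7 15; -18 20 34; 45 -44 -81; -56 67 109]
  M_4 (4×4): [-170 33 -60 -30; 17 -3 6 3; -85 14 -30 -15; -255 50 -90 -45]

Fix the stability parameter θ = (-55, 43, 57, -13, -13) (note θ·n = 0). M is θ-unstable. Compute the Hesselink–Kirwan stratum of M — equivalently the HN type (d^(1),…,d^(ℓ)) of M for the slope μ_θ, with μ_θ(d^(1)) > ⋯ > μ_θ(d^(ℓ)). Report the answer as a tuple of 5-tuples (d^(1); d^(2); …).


Via rank(M_{q-1}∘⋯∘M_p): M ≅ I[1,1], I[1,2], I[3,4], I[3,5]^2, I[4,4], I[5,5]^2.
μ_θ-semistable layers: μ^(1)=43; μ^(2)=22; μ^(3)=31/3; μ^(4)=-13; μ^(5)=-55

((0, 1, 0, 0, 0); (0, 0, 1, 1, 0); (0, 0, 2, 2, 2); (0, 0, 0, 1, 2); (2, 0, 0, 0, 0))


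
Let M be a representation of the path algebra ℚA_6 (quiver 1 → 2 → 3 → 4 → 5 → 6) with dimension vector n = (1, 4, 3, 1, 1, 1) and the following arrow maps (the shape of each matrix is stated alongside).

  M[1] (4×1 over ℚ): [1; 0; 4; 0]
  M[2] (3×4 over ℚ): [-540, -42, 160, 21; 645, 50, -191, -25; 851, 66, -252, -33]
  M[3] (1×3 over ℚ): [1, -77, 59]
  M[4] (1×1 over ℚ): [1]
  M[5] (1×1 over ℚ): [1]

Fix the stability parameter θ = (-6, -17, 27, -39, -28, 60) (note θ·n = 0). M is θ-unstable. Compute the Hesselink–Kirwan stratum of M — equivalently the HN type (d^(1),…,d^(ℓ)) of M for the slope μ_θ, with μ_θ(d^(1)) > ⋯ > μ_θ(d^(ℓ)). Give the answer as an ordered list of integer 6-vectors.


Interval decomposition of M: I[1,3], I[2,2], I[2,3], I[2,6].
HN type (ℓ=5): μ^(1)=60; μ^(2)=27; μ^(3)=-23/2; μ^(4)=-40/3; μ^(5)=-17

((0, 0, 0, 0, 0, 1); (0, 0, 2, 0, 0, 0); (1, 1, 0, 0, 0, 0); (0, 0, 1, 1, 1, 0); (0, 3, 0, 0, 0, 0))


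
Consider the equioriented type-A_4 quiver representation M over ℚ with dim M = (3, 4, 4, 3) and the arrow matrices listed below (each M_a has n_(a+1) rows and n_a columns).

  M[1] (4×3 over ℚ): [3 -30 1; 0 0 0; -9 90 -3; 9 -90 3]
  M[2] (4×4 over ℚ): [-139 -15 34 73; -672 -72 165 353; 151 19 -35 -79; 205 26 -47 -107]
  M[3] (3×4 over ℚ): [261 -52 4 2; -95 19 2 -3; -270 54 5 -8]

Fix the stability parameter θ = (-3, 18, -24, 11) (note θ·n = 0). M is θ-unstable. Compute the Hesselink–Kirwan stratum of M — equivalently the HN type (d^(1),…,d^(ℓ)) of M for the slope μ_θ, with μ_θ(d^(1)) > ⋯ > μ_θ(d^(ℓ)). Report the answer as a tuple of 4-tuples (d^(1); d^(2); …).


Via rank(M_{q-1}∘⋯∘M_p): M ≅ I[1,1]^2, I[1,4], I[2,3], I[2,4]^2.
μ_θ-semistable layers: μ^(1)=11; μ^(2)=-3

((0, 0, 0, 3); (3, 4, 4, 0))


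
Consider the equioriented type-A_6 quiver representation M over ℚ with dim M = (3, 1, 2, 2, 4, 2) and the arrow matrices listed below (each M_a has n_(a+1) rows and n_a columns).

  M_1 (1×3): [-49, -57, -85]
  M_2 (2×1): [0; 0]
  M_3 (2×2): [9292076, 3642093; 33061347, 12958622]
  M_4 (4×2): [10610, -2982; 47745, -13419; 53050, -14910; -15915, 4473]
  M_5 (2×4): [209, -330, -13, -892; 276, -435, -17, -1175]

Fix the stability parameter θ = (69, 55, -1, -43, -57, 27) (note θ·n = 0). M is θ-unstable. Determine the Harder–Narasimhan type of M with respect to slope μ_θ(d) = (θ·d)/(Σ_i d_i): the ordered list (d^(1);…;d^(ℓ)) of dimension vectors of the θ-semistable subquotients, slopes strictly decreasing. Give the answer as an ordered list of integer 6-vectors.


Via rank(M_{q-1}∘⋯∘M_p): M ≅ I[1,1]^2, I[1,2], I[3,4], I[3,6], I[5,5]^2, I[5,6].
μ_θ-semistable layers: μ^(1)=69; μ^(2)=62; μ^(3)=27; μ^(4)=-22; μ^(5)=-101/3; μ^(6)=-57

((2, 0, 0, 0, 0, 0); (1, 1, 0, 0, 0, 0); (0, 0, 0, 0, 0, 2); (0, 0, 1, 1, 0, 0); (0, 0, 1, 1, 1, 0); (0, 0, 0, 0, 3, 0))


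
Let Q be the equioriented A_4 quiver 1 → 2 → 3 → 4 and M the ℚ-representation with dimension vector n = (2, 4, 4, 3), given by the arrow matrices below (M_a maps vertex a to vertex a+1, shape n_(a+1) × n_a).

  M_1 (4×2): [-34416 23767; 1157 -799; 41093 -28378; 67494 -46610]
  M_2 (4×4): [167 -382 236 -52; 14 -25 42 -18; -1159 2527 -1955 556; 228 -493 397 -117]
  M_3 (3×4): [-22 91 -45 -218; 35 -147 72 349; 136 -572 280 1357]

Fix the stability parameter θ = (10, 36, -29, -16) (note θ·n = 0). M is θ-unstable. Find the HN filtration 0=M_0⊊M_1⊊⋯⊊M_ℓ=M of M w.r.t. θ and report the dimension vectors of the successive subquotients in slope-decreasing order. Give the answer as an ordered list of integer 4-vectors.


Barcode: M ≅ I[1,4]^2, I[2,3], I[2,4]. HN layers by μ_θ (3 steps, strictly decreasing):
  μ^(1)=7/2; μ^(2)=1/4; μ^(3)=-3

((0, 1, 1, 0); (2, 2, 2, 2); (0, 1, 1, 1))


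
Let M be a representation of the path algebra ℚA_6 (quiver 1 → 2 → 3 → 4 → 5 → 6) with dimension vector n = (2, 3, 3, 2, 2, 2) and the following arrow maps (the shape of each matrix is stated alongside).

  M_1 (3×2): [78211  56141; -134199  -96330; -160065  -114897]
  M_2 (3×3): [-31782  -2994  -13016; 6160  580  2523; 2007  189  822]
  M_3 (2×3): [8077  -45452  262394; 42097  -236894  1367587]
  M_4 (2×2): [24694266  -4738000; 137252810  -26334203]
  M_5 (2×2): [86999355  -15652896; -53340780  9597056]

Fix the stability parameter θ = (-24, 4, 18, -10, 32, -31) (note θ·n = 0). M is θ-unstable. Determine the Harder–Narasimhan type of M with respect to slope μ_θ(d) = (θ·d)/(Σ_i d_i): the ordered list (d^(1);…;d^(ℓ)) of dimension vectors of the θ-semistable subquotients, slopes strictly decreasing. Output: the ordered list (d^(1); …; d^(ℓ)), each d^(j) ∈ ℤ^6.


Via rank(M_{q-1}∘⋯∘M_p): M ≅ I[1,3], I[1,5], I[2,2], I[3,6], I[6,6].
μ_θ-semistable layers: μ^(1)=32; μ^(2)=18; μ^(3)=4; μ^(4)=9/4; μ^(5)=-24; μ^(6)=-31

((0, 0, 0, 0, 1, 0); (0, 0, 1, 0, 0, 0); (0, 3, 1, 1, 0, 0); (0, 0, 1, 1, 1, 1); (2, 0, 0, 0, 0, 0); (0, 0, 0, 0, 0, 1))


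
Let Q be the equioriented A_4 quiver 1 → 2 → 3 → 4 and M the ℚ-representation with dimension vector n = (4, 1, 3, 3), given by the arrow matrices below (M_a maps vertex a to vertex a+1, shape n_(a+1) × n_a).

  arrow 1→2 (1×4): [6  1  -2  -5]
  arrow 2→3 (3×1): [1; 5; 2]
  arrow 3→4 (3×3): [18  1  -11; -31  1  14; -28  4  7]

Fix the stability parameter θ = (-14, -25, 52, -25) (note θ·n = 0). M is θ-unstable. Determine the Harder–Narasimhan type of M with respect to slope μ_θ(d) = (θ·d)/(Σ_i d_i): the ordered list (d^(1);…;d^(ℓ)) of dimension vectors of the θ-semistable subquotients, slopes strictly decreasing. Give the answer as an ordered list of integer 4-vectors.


Via rank(M_{q-1}∘⋯∘M_p): M ≅ I[1,1]^3, I[1,4], I[3,4]^2.
μ_θ-semistable layers: μ^(1)=27/2; μ^(2)=-14; μ^(3)=-39/2

((0, 0, 3, 3); (3, 0, 0, 0); (1, 1, 0, 0))


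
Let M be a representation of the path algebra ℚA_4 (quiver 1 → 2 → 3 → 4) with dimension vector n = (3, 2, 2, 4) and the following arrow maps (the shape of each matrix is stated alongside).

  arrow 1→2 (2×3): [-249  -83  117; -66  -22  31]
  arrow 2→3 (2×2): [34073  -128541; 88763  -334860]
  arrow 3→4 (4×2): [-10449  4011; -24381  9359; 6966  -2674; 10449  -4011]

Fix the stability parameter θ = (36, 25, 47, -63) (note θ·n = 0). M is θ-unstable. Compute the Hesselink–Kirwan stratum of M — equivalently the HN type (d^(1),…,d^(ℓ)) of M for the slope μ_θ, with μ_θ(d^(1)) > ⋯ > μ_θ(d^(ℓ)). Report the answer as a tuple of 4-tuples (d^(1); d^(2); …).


Via rank(M_{q-1}∘⋯∘M_p): M ≅ I[1,1], I[1,3], I[1,4], I[4,4]^3.
μ_θ-semistable layers: μ^(1)=47; μ^(2)=36; μ^(3)=61/2; μ^(4)=45/4; μ^(5)=-63

((0, 0, 1, 0); (1, 0, 0, 0); (1, 1, 0, 0); (1, 1, 1, 1); (0, 0, 0, 3))


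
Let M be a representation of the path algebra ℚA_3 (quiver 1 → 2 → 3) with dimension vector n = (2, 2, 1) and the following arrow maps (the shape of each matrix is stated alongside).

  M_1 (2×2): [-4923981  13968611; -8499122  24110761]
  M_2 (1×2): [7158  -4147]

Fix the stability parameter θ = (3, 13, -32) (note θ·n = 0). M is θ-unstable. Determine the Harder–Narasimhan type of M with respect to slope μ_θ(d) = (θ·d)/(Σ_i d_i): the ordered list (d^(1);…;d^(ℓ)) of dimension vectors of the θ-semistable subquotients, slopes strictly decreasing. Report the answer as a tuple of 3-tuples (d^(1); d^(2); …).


Via rank(M_{q-1}∘⋯∘M_p): M ≅ I[1,2], I[1,3].
μ_θ-semistable layers: μ^(1)=13; μ^(2)=3; μ^(3)=-16/3

((0, 1, 0); (1, 0, 0); (1, 1, 1))


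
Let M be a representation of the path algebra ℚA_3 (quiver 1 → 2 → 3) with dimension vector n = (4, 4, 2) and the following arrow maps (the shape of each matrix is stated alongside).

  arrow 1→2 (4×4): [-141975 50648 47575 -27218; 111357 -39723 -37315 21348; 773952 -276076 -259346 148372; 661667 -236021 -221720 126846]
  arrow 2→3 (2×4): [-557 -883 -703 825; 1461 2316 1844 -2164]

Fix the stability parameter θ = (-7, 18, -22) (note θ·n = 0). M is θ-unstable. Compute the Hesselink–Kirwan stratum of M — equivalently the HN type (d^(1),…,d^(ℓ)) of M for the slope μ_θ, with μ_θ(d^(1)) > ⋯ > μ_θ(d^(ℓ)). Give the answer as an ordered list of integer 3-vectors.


Barcode: M ≅ I[1,1], I[1,2], I[1,3]^2, I[2,2]. HN layers by μ_θ (3 steps, strictly decreasing):
  μ^(1)=18; μ^(2)=-2; μ^(3)=-7

((0, 2, 0); (0, 2, 2); (4, 0, 0))


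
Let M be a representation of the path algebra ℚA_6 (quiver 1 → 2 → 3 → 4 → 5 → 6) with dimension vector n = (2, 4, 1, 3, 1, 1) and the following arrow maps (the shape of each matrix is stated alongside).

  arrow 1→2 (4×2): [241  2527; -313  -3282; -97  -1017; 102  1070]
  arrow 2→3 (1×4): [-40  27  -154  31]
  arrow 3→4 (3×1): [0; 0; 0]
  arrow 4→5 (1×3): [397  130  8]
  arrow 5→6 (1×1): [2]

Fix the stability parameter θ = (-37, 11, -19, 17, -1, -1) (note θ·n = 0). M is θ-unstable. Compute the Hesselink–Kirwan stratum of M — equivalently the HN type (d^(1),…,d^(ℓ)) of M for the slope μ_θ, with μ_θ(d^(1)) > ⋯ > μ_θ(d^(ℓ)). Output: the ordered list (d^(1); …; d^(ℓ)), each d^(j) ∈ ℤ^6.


Barcode: M ≅ I[1,2], I[1,3], I[2,2]^2, I[4,4]^2, I[4,6]. HN layers by μ_θ (5 steps, strictly decreasing):
  μ^(1)=17; μ^(2)=11; μ^(3)=5; μ^(4)=-4; μ^(5)=-37

((0, 0, 0, 2, 0, 0); (0, 3, 0, 0, 0, 0); (0, 0, 0, 1, 1, 1); (0, 1, 1, 0, 0, 0); (2, 0, 0, 0, 0, 0))


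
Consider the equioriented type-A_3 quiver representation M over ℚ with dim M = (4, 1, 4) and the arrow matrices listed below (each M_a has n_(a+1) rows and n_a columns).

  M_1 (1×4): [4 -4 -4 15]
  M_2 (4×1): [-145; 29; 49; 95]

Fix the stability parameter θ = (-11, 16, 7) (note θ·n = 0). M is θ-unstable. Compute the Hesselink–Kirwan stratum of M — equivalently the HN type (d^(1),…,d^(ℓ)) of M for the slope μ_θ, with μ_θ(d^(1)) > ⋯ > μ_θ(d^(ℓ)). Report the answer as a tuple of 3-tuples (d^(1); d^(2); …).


Barcode: M ≅ I[1,1]^3, I[1,3], I[3,3]^3. HN layers by μ_θ (3 steps, strictly decreasing):
  μ^(1)=23/2; μ^(2)=7; μ^(3)=-11

((0, 1, 1); (0, 0, 3); (4, 0, 0))


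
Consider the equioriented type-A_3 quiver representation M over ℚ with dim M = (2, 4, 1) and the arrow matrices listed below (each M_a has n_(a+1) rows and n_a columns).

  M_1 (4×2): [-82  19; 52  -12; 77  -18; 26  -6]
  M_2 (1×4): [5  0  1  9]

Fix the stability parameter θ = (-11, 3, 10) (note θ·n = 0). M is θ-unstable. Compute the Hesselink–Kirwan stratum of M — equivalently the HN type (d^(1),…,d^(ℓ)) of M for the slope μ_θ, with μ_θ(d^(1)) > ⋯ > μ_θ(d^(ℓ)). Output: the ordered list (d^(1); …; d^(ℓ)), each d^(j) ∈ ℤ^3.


Barcode: M ≅ I[1,2], I[1,3], I[2,2]^2. HN layers by μ_θ (3 steps, strictly decreasing):
  μ^(1)=10; μ^(2)=3; μ^(3)=-11

((0, 0, 1); (0, 4, 0); (2, 0, 0))


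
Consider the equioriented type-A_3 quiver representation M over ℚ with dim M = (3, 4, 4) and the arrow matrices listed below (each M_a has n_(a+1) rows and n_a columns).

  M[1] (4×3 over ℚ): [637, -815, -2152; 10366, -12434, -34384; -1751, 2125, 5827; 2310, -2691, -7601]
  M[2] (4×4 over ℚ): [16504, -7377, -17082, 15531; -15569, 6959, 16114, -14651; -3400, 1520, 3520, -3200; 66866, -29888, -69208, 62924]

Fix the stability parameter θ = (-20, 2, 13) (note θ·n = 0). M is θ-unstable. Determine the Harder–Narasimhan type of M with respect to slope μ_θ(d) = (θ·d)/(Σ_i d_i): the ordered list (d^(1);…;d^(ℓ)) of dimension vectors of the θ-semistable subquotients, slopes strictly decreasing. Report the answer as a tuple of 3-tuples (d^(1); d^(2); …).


Via rank(M_{q-1}∘⋯∘M_p): M ≅ I[1,2], I[1,3]^2, I[2,2], I[3,3]^2.
μ_θ-semistable layers: μ^(1)=13; μ^(2)=2; μ^(3)=-20

((0, 0, 4); (0, 4, 0); (3, 0, 0))


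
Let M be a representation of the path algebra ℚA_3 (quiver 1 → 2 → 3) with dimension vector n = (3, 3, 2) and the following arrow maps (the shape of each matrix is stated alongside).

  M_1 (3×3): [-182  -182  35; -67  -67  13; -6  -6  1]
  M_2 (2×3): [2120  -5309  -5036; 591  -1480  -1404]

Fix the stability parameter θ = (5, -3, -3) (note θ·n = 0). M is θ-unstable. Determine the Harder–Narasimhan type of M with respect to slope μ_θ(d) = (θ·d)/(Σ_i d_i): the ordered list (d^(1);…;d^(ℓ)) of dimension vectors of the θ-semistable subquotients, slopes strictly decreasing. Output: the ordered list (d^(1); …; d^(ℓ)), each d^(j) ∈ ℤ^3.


Via rank(M_{q-1}∘⋯∘M_p): M ≅ I[1,1], I[1,3]^2, I[2,2].
μ_θ-semistable layers: μ^(1)=5; μ^(2)=-1/3; μ^(3)=-3

((1, 0, 0); (2, 2, 2); (0, 1, 0))


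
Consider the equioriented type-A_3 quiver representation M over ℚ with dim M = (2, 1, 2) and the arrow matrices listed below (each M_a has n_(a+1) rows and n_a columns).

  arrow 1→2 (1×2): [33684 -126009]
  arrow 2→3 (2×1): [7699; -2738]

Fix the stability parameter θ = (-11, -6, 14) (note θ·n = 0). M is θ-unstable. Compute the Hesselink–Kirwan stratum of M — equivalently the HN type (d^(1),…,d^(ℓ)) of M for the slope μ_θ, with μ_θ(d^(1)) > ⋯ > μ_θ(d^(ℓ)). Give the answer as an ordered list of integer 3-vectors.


Via rank(M_{q-1}∘⋯∘M_p): M ≅ I[1,1], I[1,3], I[3,3].
μ_θ-semistable layers: μ^(1)=14; μ^(2)=-6; μ^(3)=-11

((0, 0, 2); (0, 1, 0); (2, 0, 0))


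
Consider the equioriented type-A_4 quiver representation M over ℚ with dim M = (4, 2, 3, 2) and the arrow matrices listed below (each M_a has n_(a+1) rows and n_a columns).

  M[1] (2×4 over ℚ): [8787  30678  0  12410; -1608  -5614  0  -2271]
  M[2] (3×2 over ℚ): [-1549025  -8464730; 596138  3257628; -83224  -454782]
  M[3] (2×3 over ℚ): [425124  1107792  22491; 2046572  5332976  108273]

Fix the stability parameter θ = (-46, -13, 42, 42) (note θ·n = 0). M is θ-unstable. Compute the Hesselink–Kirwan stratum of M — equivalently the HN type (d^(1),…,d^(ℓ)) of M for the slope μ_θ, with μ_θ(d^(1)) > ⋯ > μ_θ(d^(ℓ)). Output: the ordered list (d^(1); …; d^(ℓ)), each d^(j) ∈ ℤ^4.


Barcode: M ≅ I[1,1]^2, I[1,3], I[1,4], I[3,3], I[4,4]. HN layers by μ_θ (3 steps, strictly decreasing):
  μ^(1)=42; μ^(2)=-13; μ^(3)=-46

((0, 0, 3, 2); (0, 2, 0, 0); (4, 0, 0, 0))


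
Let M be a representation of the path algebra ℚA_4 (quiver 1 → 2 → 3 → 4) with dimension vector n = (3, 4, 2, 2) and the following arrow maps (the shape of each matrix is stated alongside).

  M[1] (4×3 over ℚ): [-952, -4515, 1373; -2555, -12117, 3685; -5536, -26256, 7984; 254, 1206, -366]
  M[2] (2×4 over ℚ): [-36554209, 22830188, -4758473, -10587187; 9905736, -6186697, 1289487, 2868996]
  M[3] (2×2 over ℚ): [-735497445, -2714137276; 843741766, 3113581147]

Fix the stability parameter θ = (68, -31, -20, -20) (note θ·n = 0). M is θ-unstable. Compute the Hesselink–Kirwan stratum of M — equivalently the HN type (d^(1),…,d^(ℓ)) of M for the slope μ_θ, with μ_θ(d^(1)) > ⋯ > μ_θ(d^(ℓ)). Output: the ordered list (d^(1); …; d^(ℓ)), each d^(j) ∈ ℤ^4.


Via rank(M_{q-1}∘⋯∘M_p): M ≅ I[1,1], I[1,4]^2, I[2,2]^2.
μ_θ-semistable layers: μ^(1)=68; μ^(2)=-3/4; μ^(3)=-31

((1, 0, 0, 0); (2, 2, 2, 2); (0, 2, 0, 0))


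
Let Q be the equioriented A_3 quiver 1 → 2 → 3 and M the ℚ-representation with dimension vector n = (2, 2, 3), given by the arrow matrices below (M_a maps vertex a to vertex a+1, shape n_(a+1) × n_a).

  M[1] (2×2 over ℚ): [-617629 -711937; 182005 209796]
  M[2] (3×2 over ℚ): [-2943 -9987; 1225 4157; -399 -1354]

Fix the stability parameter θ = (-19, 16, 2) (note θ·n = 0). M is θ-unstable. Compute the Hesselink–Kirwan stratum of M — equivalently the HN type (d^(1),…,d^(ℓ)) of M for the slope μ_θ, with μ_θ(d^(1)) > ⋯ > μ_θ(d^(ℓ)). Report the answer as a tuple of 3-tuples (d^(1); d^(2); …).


Via rank(M_{q-1}∘⋯∘M_p): M ≅ I[1,3]^2, I[3,3].
μ_θ-semistable layers: μ^(1)=9; μ^(2)=2; μ^(3)=-19

((0, 2, 2); (0, 0, 1); (2, 0, 0))


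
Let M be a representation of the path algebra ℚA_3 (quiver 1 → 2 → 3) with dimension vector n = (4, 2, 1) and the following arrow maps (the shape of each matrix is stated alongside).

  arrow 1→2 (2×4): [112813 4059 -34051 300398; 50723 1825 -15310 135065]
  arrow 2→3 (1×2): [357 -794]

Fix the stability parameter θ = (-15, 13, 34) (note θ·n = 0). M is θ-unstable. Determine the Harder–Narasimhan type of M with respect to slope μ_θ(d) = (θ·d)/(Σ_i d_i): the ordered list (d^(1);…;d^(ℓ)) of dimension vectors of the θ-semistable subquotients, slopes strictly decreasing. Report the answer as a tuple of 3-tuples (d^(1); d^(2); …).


Interval decomposition of M: I[1,1]^2, I[1,2], I[1,3].
HN type (ℓ=3): μ^(1)=34; μ^(2)=13; μ^(3)=-15

((0, 0, 1); (0, 2, 0); (4, 0, 0))


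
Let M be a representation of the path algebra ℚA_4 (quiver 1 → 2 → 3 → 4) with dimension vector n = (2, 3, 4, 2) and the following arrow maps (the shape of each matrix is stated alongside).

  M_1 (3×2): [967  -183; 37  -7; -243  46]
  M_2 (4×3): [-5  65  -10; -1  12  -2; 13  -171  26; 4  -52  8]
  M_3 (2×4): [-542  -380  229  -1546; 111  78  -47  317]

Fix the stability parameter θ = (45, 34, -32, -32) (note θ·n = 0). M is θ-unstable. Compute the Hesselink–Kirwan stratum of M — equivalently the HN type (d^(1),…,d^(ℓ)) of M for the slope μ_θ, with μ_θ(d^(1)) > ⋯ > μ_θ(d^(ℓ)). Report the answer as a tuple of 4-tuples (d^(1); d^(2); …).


Interval decomposition of M: I[1,2], I[1,4], I[2,3], I[3,3], I[3,4].
HN type (ℓ=4): μ^(1)=79/2; μ^(2)=15/4; μ^(3)=1; μ^(4)=-32

((1, 1, 0, 0); (1, 1, 1, 1); (0, 1, 1, 0); (0, 0, 2, 1))


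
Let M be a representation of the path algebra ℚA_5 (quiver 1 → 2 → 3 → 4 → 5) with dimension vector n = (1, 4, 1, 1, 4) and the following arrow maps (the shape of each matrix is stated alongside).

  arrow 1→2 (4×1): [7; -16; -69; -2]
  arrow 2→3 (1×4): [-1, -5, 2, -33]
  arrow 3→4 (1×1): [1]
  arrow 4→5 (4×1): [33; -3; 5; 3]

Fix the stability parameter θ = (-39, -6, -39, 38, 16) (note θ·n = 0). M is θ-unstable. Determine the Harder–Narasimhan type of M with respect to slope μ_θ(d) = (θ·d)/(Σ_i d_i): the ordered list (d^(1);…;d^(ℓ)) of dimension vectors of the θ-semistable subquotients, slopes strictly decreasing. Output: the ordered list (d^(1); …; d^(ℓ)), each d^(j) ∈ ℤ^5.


Barcode: M ≅ I[1,5], I[2,2]^3, I[5,5]^3. HN layers by μ_θ (5 steps, strictly decreasing):
  μ^(1)=27; μ^(2)=16; μ^(3)=-6; μ^(4)=-45/2; μ^(5)=-39

((0, 0, 0, 1, 1); (0, 0, 0, 0, 3); (0, 3, 0, 0, 0); (0, 1, 1, 0, 0); (1, 0, 0, 0, 0))


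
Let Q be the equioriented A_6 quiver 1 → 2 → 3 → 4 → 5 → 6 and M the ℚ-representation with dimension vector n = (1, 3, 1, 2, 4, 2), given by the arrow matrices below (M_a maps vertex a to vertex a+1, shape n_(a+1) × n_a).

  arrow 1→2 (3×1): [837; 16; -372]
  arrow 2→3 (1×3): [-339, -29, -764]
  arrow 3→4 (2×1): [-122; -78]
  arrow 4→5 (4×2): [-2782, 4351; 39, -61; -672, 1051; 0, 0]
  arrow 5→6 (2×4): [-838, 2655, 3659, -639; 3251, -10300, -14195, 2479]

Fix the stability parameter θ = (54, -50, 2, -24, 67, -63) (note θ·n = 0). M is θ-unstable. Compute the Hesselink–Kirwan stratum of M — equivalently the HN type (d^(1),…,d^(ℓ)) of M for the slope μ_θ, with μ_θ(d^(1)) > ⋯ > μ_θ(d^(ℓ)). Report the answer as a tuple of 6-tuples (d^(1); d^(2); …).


Via rank(M_{q-1}∘⋯∘M_p): M ≅ I[1,6], I[2,2]^2, I[4,5], I[5,5], I[5,6].
μ_θ-semistable layers: μ^(1)=67; μ^(2)=2; μ^(3)=-9/2; μ^(4)=-24; μ^(5)=-50

((0, 0, 0, 0, 2, 0); (0, 0, 0, 0, 2, 2); (1, 1, 1, 1, 0, 0); (0, 0, 0, 1, 0, 0); (0, 2, 0, 0, 0, 0))


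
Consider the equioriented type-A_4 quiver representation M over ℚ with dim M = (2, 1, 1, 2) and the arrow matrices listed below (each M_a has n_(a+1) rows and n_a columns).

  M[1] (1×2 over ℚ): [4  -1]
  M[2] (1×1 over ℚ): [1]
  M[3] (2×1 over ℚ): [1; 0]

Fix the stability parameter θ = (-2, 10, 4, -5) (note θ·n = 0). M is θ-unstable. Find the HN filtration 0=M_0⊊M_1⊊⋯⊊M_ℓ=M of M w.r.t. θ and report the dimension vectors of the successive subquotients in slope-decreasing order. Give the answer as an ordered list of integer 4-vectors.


Barcode: M ≅ I[1,1], I[1,4], I[4,4]. HN layers by μ_θ (3 steps, strictly decreasing):
  μ^(1)=3; μ^(2)=-2; μ^(3)=-5

((0, 1, 1, 1); (2, 0, 0, 0); (0, 0, 0, 1))


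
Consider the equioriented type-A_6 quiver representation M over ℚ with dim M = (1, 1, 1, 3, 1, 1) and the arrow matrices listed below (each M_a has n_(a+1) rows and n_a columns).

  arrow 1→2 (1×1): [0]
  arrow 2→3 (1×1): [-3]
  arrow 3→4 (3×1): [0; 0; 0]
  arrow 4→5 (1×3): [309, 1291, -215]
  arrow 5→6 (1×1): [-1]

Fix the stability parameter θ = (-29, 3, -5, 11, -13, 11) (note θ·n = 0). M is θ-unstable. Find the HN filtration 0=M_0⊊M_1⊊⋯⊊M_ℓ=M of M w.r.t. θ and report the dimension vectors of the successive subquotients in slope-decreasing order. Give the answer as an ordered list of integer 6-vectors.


Barcode: M ≅ I[1,1], I[2,3], I[4,4]^2, I[4,6]. HN layers by μ_θ (3 steps, strictly decreasing):
  μ^(1)=11; μ^(2)=-1; μ^(3)=-29

((0, 0, 0, 2, 0, 1); (0, 1, 1, 1, 1, 0); (1, 0, 0, 0, 0, 0))


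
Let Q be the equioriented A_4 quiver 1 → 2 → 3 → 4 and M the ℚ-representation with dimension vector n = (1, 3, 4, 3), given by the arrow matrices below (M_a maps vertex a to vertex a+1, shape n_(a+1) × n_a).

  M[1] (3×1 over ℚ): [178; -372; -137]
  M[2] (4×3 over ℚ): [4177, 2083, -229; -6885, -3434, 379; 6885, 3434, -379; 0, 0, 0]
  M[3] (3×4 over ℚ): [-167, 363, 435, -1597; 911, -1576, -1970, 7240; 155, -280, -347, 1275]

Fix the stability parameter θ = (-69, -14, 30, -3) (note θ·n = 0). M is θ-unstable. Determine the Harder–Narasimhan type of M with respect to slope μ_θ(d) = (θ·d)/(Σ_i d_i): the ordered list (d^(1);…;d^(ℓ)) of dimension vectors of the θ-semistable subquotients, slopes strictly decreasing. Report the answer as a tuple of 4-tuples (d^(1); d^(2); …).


Interval decomposition of M: I[1,4], I[2,2], I[2,4], I[3,3], I[3,4].
HN type (ℓ=4): μ^(1)=30; μ^(2)=27/2; μ^(3)=-14; μ^(4)=-69

((0, 0, 1, 0); (0, 0, 3, 3); (0, 3, 0, 0); (1, 0, 0, 0))


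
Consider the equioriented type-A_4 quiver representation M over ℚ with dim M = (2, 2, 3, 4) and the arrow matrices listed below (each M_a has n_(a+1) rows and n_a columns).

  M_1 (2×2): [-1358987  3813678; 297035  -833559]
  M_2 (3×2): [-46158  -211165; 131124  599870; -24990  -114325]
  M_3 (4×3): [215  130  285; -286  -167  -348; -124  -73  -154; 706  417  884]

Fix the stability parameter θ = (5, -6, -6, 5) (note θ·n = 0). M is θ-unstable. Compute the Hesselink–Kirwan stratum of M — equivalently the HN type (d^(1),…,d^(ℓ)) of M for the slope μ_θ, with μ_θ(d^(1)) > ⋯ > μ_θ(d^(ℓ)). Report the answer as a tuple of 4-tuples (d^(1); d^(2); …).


Via rank(M_{q-1}∘⋯∘M_p): M ≅ I[1,2], I[1,3], I[3,4]^2, I[4,4]^2.
μ_θ-semistable layers: μ^(1)=5; μ^(2)=-1/2; μ^(3)=-7/3; μ^(4)=-6

((0, 0, 0, 4); (1, 1, 0, 0); (1, 1, 1, 0); (0, 0, 2, 0))


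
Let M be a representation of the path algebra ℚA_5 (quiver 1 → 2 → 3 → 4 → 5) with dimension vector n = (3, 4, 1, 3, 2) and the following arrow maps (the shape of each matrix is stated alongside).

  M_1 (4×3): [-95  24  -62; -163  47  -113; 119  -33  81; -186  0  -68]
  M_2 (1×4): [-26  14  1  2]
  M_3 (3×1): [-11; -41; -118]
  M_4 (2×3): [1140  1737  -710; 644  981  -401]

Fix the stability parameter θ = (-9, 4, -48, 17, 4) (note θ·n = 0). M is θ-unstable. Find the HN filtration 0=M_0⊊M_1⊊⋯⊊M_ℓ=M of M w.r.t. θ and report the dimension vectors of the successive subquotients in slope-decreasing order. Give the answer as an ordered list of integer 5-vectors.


Interval decomposition of M: I[1,2]^2, I[1,5], I[2,2], I[4,4], I[4,5].
HN type (ℓ=5): μ^(1)=17; μ^(2)=21/2; μ^(3)=4; μ^(4)=-9; μ^(5)=-53/3

((0, 0, 0, 1, 0); (0, 0, 0, 2, 2); (0, 3, 0, 0, 0); (2, 0, 0, 0, 0); (1, 1, 1, 0, 0))


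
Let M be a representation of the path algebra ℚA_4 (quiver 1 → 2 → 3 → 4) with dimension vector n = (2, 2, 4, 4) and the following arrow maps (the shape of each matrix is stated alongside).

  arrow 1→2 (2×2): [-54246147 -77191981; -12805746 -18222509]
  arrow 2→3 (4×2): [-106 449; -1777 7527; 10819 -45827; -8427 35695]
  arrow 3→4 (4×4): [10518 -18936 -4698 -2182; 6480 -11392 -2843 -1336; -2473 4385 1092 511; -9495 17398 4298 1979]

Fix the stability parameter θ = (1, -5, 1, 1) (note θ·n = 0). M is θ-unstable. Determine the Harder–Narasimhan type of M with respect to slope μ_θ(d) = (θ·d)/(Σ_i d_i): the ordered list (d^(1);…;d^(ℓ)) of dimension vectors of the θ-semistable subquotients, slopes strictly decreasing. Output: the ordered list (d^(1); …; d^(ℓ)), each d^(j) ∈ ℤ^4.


Via rank(M_{q-1}∘⋯∘M_p): M ≅ I[1,4]^2, I[3,4]^2.
μ_θ-semistable layers: μ^(1)=1; μ^(2)=-2

((0, 0, 4, 4); (2, 2, 0, 0))


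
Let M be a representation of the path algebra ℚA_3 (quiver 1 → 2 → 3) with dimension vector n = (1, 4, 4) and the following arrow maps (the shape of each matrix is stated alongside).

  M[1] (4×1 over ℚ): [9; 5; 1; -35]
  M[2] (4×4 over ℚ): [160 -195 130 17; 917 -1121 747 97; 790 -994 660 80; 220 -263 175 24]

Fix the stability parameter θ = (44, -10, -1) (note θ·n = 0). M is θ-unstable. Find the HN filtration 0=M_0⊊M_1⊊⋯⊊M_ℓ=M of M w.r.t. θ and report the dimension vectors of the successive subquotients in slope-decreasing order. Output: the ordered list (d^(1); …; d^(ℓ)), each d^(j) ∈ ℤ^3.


Interval decomposition of M: I[1,2], I[2,3]^3, I[3,3].
HN type (ℓ=3): μ^(1)=17; μ^(2)=-1; μ^(3)=-10

((1, 1, 0); (0, 0, 4); (0, 3, 0))


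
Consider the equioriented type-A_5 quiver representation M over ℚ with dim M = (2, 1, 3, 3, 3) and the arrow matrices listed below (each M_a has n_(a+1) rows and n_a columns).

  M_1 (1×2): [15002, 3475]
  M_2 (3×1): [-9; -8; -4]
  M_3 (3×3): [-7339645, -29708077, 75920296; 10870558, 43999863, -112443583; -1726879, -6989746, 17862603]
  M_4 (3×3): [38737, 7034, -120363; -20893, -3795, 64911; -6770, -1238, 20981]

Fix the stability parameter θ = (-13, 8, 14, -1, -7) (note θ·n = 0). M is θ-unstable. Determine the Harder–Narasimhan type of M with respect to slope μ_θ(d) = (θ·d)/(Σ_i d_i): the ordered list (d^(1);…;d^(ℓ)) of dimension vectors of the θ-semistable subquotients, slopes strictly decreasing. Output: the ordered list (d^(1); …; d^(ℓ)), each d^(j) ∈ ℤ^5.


Interval decomposition of M: I[1,1], I[1,5], I[3,5]^2.
HN type (ℓ=3): μ^(1)=7/2; μ^(2)=2; μ^(3)=-13

((0, 1, 1, 1, 1); (0, 0, 2, 2, 2); (2, 0, 0, 0, 0))
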